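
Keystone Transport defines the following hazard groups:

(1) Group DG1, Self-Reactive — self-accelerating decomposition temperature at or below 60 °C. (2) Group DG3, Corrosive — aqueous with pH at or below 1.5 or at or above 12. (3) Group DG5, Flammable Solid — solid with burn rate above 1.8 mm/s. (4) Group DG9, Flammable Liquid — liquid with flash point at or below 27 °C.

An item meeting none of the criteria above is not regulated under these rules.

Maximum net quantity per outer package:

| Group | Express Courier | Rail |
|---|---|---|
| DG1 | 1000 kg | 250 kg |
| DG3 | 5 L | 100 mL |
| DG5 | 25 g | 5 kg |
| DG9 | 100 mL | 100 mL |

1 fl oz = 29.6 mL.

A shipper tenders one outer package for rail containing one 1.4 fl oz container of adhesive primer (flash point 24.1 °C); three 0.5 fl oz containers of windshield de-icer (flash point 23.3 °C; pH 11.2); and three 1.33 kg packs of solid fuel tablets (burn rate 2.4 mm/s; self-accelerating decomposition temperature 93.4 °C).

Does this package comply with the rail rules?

Adhesive primer: flash point 24.1 °C ≤ 27 °C → Group DG9 (Flammable Liquid).
With flash point 23.3 °C (≤ 27 °C), the windshield de-icer falls in Group DG9.
Solid fuel tablets: burn rate 2.4 mm/s > 1.8 mm/s → Group DG5 (Flammable Solid).
Total Group DG9: (one 1.4 fl oz container = 41.44 mL) + (three 0.5 fl oz containers = 44.4 mL) = 85.84 mL.
That is within the Group DG9 rail limit of 100 mL.
Group DG5 quantity: three 1.33 kg packs = 3.99 kg.
3.99 kg is within the rail limit of 5 kg for Group DG5.
Every hazard group is within its rail limit and no segregation rule is violated.

Yes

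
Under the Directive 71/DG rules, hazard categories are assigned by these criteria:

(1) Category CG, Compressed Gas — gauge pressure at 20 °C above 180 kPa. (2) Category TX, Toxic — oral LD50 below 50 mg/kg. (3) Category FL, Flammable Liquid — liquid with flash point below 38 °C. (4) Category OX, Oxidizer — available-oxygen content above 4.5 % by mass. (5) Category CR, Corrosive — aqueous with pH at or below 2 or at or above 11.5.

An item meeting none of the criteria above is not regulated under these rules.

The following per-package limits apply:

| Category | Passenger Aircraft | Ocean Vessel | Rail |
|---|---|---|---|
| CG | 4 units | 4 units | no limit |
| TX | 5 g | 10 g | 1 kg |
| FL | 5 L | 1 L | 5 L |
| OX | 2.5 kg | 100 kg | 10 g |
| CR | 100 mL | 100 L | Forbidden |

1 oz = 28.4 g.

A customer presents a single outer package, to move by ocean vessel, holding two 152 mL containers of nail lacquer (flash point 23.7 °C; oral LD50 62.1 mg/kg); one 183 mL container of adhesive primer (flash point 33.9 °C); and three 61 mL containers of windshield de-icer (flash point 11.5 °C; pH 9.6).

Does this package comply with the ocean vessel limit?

Flash point 23.7 °C meets the Category FL criterion (Flammable Liquid), so the nail lacquer is Category FL.
The adhesive primer has flash point 33.9 °C, which is < 38 °C, so it is Category FL (Flammable Liquid).
Windshield de-icer: flash point 11.5 °C < 38 °C → Category FL (Flammable Liquid).
Total Category FL: (two 152 mL containers = 304 mL) + 183 mL + (three 61 mL containers = 183 mL) = 670 mL.
670 mL ≤ 1 L (ocean vessel limit, Category FL) — within limit.

Yes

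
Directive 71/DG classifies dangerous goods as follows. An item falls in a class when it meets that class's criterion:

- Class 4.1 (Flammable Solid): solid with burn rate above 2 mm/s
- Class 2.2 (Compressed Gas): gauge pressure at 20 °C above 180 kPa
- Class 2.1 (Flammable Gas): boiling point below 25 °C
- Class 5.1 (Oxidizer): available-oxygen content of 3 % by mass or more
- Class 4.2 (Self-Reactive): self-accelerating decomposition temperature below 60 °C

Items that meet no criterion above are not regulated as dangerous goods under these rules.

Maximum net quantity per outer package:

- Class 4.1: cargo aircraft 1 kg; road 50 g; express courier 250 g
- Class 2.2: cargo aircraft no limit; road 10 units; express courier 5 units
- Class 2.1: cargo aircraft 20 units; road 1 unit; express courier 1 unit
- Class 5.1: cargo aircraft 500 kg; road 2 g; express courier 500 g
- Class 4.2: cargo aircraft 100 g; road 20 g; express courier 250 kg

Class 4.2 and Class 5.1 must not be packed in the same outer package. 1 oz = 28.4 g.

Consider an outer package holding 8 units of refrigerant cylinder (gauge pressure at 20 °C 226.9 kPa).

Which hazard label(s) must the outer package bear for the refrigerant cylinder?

Gauge pressure at 20 °C 226.9 kPa meets the Class 2.2 criterion (Compressed Gas), so the refrigerant cylinder is Class 2.2.
Only the Class 2.2 label is required.

Class 2.2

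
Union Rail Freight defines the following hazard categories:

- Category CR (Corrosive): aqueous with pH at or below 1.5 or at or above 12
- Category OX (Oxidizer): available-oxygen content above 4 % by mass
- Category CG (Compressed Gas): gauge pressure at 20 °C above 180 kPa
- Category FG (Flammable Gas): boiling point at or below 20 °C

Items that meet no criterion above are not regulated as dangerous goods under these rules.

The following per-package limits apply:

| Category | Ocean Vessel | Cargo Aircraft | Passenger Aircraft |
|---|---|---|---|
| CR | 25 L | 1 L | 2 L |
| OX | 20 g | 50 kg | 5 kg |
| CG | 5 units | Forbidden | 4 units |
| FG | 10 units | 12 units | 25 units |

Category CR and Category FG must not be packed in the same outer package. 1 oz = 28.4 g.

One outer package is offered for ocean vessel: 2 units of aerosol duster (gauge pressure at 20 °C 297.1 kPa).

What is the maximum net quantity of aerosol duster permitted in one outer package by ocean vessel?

5 units

The aerosol duster has gauge pressure at 20 °C 297.1 kPa, which is > 180 kPa, so it is Category CG (Compressed Gas).
The ocean vessel limit for Category CG is 5 units.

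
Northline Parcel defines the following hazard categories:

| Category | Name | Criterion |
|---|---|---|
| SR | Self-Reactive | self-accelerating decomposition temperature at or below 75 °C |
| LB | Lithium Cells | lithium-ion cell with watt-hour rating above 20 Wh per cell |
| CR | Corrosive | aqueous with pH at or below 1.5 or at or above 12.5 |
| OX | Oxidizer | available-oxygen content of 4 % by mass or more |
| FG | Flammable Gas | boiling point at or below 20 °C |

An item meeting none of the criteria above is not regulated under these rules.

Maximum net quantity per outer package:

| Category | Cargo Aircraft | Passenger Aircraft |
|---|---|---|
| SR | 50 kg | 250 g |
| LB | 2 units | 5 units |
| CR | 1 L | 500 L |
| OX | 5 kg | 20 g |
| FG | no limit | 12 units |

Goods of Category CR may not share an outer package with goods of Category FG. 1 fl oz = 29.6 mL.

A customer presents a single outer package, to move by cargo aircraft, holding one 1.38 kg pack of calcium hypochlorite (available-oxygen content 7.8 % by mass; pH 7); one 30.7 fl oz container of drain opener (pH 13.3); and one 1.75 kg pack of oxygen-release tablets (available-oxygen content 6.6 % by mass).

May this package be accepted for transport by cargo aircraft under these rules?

The calcium hypochlorite has available-oxygen content 7.8 % by mass, which is ≥ 4 % by mass, so it is Category OX (Oxidizer).
The drain opener has pH 13.3, which is ≥ 12.5, so it is Category CR (Corrosive).
Available-oxygen content 6.6 % by mass meets the Category OX criterion (Oxidizer), so the oxygen-release tablets are Category OX.
Category CR quantity: one 30.7 fl oz container = 908.72 mL.
908.72 mL is within the cargo aircraft limit of 1 L for Category CR.
Category OX net quantity: 1.38 kg + 1.75 kg = 3.13 kg.
3.13 kg is within the cargo aircraft limit of 5 kg for Category OX.
The segregation rule (Category CR with Category FG) does not apply to Category CR with Category OX.
Every hazard category is within its cargo aircraft limit and no segregation rule is violated.

Yes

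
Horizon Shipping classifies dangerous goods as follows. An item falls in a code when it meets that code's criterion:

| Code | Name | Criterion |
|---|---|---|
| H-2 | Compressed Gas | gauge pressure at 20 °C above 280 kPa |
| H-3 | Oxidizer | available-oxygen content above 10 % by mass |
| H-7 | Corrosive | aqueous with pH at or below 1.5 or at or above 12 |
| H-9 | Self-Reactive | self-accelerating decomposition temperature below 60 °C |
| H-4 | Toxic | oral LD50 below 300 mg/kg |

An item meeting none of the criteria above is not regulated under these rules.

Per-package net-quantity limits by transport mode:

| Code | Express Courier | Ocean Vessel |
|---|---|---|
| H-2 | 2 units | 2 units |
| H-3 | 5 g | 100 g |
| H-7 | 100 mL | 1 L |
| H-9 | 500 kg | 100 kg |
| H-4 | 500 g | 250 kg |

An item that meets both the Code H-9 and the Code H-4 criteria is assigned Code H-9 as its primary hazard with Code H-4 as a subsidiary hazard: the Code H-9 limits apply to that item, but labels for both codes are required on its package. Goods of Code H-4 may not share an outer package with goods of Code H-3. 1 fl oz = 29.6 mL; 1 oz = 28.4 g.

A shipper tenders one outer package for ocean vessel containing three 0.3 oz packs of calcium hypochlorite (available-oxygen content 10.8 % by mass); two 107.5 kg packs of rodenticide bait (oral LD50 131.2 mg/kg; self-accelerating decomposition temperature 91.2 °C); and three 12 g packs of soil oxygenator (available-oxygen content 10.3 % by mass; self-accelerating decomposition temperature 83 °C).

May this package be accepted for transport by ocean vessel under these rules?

No

The calcium hypochlorite has available-oxygen content 10.8 % by mass, which is > 10 % by mass, so it is Code H-3 (Oxidizer).
Oral LD50 131.2 mg/kg meets the Code H-4 criterion (Toxic), so the rodenticide bait is Code H-4.
Available-oxygen content 10.3 % by mass meets the Code H-3 criterion (Oxidizer), so the soil oxygenator is Code H-3.
Code H-4 quantity: two 107.5 kg packs = 215 kg.
That is within the Code H-4 ocean vessel limit of 250 kg.
Total Code H-3: (three 0.3 oz packs = 25.56 g) + (three 12 g packs = 36 g) = 61.56 g.
That is within the Code H-3 ocean vessel limit of 100 g.
Code H-4 and Code H-3 may not share an outer package.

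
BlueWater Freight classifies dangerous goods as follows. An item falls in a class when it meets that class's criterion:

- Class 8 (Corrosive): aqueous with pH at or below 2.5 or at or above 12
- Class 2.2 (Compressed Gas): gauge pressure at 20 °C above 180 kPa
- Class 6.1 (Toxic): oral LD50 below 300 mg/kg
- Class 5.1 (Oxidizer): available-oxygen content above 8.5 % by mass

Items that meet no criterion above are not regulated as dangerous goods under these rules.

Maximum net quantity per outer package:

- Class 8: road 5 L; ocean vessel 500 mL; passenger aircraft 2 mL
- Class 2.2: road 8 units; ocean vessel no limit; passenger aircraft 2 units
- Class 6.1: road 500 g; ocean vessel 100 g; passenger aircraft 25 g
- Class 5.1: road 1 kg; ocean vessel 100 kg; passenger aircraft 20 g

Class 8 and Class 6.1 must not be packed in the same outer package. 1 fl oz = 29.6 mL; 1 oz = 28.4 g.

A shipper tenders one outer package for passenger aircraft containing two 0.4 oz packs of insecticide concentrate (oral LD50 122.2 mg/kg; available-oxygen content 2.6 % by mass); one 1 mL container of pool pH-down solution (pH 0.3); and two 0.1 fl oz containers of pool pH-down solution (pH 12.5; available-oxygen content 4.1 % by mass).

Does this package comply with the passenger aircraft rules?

No

With oral LD50 122.2 mg/kg (< 300 mg/kg), the insecticide concentrate falls in Class 6.1.
The pool pH-down solution has pH 0.3, which is ≤ 2.5, so it is Class 8 (Corrosive).
Pool pH-down solution: pH 12.5 ≥ 12 → Class 8 (Corrosive).
Class 8 net quantity: 1 mL + (two 0.1 fl oz containers = 5.92 mL) = 6.92 mL.
That exceeds the Class 8 passenger aircraft limit of 2 mL.
Class 6.1 quantity: two 0.4 oz packs = 22.72 g.
22.72 g ≤ 25 g (passenger aircraft limit, Class 6.1) — within limit.
Class 8 and Class 6.1 may not share an outer package.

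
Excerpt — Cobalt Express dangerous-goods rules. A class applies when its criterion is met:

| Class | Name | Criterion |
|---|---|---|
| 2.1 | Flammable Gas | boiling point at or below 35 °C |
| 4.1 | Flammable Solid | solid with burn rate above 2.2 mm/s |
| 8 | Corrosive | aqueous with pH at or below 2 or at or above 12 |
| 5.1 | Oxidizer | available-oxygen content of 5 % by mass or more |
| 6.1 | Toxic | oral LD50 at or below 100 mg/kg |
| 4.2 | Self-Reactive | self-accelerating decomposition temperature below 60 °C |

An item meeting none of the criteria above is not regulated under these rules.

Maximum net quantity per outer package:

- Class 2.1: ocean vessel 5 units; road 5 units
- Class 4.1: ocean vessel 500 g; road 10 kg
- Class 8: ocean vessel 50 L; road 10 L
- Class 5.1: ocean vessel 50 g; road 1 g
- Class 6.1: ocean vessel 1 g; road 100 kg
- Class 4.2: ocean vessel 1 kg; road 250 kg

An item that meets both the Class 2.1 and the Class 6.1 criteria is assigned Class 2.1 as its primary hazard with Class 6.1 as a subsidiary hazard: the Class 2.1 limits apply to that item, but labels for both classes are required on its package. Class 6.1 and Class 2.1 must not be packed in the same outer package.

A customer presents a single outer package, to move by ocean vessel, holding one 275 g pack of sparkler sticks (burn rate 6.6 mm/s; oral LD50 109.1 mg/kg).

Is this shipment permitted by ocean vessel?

Yes

Burn rate 6.6 mm/s meets the Class 4.1 criterion (Flammable Solid), so the sparkler sticks are Class 4.1.
Class 4.1 quantity: 275 g.
275 g ≤ 500 g (ocean vessel limit, Class 4.1) — within limit.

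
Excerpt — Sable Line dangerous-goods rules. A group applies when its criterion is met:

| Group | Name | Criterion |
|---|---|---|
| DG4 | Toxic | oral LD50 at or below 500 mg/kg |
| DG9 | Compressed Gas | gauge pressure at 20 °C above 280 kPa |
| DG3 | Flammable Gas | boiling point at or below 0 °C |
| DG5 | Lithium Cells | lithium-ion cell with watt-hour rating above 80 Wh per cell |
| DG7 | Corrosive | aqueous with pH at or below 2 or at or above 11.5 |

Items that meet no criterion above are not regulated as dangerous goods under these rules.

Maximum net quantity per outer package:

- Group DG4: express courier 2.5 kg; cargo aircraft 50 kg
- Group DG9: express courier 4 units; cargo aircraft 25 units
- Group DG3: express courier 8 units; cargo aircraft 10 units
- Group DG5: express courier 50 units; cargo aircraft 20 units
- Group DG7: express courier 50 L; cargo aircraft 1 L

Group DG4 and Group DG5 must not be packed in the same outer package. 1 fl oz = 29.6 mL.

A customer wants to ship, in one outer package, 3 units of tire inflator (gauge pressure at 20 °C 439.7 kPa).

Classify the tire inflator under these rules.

The tire inflator has gauge pressure at 20 °C 439.7 kPa, which is > 280 kPa, so it is Group DG9 (Compressed Gas).

Group DG9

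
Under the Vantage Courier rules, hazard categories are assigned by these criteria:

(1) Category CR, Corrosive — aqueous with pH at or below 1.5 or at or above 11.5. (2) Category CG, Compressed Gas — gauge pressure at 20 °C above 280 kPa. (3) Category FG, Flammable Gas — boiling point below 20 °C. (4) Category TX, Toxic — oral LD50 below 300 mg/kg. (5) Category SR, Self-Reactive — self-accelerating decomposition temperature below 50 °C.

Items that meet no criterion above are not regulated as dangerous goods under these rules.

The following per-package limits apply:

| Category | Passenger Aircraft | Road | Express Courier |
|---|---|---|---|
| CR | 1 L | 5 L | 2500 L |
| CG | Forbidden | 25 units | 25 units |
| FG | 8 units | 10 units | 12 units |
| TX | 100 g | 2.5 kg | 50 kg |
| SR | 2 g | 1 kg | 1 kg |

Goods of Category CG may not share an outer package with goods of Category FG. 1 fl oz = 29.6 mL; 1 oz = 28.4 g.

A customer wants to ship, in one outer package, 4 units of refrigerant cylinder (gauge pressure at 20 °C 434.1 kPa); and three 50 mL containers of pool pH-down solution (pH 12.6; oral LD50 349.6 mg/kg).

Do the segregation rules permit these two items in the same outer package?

With gauge pressure at 20 °C 434.1 kPa (> 280 kPa), the refrigerant cylinder falls in Category CG.
Pool pH-down solution: pH 12.6 ≥ 11.5 → Category CR (Corrosive).
No segregation rule bars Category CG with Category CR.

Yes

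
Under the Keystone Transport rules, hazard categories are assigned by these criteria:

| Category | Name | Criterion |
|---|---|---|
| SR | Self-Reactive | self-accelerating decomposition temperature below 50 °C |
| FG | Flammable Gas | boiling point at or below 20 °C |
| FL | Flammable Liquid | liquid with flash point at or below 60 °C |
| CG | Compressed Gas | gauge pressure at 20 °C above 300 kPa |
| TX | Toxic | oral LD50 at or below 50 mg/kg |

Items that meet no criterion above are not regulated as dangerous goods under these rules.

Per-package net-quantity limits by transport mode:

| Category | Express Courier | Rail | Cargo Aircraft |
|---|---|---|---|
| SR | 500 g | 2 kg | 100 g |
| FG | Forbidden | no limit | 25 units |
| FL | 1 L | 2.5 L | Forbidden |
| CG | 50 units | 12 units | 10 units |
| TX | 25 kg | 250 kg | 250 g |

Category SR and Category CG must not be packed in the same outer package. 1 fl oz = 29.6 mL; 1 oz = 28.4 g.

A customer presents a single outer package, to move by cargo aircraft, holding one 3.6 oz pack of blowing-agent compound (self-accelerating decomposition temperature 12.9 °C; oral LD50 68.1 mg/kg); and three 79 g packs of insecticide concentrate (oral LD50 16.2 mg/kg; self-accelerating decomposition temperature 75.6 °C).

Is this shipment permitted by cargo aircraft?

Self-accelerating decomposition temperature 12.9 °C meets the Category SR criterion (Self-Reactive), so the blowing-agent compound is Category SR.
Oral LD50 16.2 mg/kg meets the Category TX criterion (Toxic), so the insecticide concentrate is Category TX.
Category SR quantity: one 3.6 oz pack = 102.24 g.
102.24 g exceeds the cargo aircraft limit of 100 g for Category SR.
Category TX quantity: three 79 g packs = 237 g.
237 g ≤ 250 g (cargo aircraft limit, Category TX) — within limit.
The segregation rule (Category SR with Category CG) does not apply to Category SR with Category TX.

No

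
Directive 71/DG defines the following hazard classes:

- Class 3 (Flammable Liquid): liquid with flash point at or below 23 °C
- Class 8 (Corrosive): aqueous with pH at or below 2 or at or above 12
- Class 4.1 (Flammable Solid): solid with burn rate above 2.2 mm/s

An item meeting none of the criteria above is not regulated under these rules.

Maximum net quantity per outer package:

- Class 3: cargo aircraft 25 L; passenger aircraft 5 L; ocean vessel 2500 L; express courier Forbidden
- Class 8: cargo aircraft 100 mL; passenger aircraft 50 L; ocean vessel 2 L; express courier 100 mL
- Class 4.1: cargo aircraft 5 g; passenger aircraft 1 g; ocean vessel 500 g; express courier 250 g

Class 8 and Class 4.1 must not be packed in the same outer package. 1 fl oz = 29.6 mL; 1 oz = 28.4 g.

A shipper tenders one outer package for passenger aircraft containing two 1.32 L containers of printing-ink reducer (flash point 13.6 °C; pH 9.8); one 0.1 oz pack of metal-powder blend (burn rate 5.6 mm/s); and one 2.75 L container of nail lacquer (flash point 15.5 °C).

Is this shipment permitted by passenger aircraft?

With flash point 13.6 °C (≤ 23 °C), the printing-ink reducer falls in Class 3.
Burn rate 5.6 mm/s meets the Class 4.1 criterion (Flammable Solid), so the metal-powder blend is Class 4.1.
The nail lacquer has flash point 15.5 °C, which is ≤ 23 °C, so it is Class 3 (Flammable Liquid).
Class 3 net quantity: (two 1.32 L containers = 2.64 L) + 2.75 L = 5.39 L.
That exceeds the Class 3 passenger aircraft limit of 5 L.
Class 4.1 quantity: one 0.1 oz pack = 2.84 g.
That exceeds the Class 4.1 passenger aircraft limit of 1 g.
The segregation rule (Class 8 with Class 4.1) does not apply to Class 3 with Class 4.1.

No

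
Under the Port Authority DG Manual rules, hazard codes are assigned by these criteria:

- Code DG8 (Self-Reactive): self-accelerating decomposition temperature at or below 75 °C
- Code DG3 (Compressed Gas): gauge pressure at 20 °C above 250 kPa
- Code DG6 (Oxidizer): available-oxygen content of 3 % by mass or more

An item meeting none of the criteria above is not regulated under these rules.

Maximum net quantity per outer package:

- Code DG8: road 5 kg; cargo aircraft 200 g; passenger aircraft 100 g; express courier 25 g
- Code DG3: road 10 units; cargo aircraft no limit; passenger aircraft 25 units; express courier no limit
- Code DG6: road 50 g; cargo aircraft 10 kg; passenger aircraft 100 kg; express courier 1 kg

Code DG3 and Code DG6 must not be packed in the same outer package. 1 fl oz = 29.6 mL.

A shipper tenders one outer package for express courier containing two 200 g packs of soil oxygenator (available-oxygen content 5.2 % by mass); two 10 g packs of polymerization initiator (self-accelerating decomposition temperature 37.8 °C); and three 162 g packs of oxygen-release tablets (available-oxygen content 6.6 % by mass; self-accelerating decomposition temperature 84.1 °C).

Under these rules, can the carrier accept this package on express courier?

Available-oxygen content 5.2 % by mass meets the Code DG6 criterion (Oxidizer), so the soil oxygenator is Code DG6.
The polymerization initiator has self-accelerating decomposition temperature 37.8 °C, which is ≤ 75 °C, so it is Code DG8 (Self-Reactive).
Available-oxygen content 6.6 % by mass meets the Code DG6 criterion (Oxidizer), so the oxygen-release tablets are Code DG6.
Code DG6 net quantity: (two 200 g packs = 400 g) + (three 162 g packs = 486 g) = 886 g.
886 g ≤ 1 kg (express courier limit, Code DG6) — within limit.
Code DG8 quantity: two 10 g packs = 20 g.
That is within the Code DG8 express courier limit of 25 g.
The segregation rule (Code DG3 with Code DG6) does not apply to Code DG6 with Code DG8.
Every hazard code is within its express courier limit and no segregation rule is violated.

Yes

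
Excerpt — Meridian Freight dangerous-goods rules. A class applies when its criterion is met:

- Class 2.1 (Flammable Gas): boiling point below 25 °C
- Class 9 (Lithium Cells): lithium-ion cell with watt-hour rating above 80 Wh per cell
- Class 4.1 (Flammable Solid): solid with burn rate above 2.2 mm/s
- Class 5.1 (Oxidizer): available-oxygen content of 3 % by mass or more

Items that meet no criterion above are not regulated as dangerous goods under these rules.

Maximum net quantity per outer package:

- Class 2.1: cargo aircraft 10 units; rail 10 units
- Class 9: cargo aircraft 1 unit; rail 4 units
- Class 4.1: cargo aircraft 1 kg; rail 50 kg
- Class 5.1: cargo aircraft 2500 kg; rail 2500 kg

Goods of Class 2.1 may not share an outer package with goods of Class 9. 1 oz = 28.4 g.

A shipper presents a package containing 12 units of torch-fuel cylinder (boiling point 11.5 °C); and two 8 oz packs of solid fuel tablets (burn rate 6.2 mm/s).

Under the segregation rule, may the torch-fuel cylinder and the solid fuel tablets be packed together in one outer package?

The torch-fuel cylinder has boiling point 11.5 °C, which is < 25 °C, so it is Class 2.1 (Flammable Gas).
The solid fuel tablets have burn rate 6.2 mm/s, which is > 2.2 mm/s, so they are Class 4.1 (Flammable Solid).
No segregation rule bars Class 2.1 with Class 4.1.

Yes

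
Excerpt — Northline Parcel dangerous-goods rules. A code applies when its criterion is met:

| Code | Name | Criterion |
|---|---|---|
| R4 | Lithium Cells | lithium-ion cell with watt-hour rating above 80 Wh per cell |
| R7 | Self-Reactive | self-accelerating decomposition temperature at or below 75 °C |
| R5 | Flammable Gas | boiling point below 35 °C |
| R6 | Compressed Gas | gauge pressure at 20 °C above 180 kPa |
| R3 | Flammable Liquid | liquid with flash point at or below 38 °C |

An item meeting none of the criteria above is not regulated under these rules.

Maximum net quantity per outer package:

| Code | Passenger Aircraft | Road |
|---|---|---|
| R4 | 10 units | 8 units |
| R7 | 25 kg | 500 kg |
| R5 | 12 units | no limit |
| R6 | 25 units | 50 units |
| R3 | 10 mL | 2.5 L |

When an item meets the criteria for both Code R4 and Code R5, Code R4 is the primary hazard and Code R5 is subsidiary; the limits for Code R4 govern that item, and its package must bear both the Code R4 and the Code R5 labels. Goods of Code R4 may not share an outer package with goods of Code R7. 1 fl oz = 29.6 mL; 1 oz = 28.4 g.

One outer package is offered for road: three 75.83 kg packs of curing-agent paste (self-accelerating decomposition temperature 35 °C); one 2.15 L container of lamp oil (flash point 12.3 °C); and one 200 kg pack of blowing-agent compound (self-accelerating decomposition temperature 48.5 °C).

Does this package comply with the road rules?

Self-accelerating decomposition temperature 35 °C meets the Code R7 criterion (Self-Reactive), so the curing-agent paste is Code R7.
With flash point 12.3 °C (≤ 38 °C), the lamp oil falls in Code R3.
Self-accelerating decomposition temperature 48.5 °C meets the Code R7 criterion (Self-Reactive), so the blowing-agent compound is Code R7.
Total Code R7: (three 75.83 kg packs = 227.49 kg) + 200 kg = 427.49 kg.
427.49 kg is within the road limit of 500 kg for Code R7.
Code R3 quantity: 2.15 L.
That is within the Code R3 road limit of 2.5 L.
The segregation rule (Code R4 with Code R7) does not apply to Code R7 with Code R3.
Every hazard code is within its road limit and no segregation rule is violated.

Yes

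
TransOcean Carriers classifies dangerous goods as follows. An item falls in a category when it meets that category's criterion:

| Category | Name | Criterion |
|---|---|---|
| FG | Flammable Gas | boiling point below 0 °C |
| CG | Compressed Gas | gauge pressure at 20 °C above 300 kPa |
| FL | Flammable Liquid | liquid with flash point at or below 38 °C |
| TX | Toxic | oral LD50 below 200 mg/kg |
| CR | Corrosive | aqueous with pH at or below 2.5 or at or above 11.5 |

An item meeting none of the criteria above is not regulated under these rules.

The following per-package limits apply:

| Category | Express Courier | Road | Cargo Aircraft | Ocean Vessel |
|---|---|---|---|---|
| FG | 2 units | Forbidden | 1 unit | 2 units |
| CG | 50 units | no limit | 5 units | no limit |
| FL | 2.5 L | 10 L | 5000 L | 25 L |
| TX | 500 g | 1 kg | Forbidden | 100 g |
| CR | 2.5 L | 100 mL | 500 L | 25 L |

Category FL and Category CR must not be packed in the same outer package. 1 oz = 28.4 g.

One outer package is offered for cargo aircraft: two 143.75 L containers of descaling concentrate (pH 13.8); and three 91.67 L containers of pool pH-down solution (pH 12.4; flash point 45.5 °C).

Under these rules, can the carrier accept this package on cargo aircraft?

No

Descaling concentrate: pH 13.8 ≥ 11.5 → Category CR (Corrosive).
Pool pH-down solution: pH 12.4 ≥ 11.5 → Category CR (Corrosive).
Total Category CR: (two 143.75 L containers = 287.5 L) + (three 91.67 L containers = 275.01 L) = 562.51 L.
562.51 L > 500 L (cargo aircraft limit, Category CR) — over the limit.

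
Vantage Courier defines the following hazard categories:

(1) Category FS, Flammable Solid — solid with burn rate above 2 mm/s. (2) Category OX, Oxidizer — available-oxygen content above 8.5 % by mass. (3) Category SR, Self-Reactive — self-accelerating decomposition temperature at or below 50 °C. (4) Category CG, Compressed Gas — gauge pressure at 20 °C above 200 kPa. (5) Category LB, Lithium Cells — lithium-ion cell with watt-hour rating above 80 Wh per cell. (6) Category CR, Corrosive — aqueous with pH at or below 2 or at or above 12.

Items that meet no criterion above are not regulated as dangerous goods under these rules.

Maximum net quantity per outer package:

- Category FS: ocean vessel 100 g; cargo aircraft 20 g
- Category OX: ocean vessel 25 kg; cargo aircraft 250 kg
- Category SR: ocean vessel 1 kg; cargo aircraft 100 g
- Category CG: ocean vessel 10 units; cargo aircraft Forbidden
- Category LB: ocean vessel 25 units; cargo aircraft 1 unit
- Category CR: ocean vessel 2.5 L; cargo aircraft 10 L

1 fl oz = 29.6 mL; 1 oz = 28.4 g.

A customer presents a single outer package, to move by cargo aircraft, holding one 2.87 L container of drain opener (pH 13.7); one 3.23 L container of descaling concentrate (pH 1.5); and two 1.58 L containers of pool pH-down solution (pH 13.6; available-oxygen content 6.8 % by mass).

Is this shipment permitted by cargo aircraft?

pH 13.7 meets the Category CR criterion (Corrosive), so the drain opener is Category CR.
The descaling concentrate has pH 1.5, which is ≤ 2, so it is Category CR (Corrosive).
With pH 13.6 (≥ 12), the pool pH-down solution falls in Category CR.
Category CR net quantity: 2.87 L + 3.23 L + (two 1.58 L containers = 3.16 L) = 9.26 L.
9.26 L ≤ 10 L (cargo aircraft limit, Category CR) — within limit.

Yes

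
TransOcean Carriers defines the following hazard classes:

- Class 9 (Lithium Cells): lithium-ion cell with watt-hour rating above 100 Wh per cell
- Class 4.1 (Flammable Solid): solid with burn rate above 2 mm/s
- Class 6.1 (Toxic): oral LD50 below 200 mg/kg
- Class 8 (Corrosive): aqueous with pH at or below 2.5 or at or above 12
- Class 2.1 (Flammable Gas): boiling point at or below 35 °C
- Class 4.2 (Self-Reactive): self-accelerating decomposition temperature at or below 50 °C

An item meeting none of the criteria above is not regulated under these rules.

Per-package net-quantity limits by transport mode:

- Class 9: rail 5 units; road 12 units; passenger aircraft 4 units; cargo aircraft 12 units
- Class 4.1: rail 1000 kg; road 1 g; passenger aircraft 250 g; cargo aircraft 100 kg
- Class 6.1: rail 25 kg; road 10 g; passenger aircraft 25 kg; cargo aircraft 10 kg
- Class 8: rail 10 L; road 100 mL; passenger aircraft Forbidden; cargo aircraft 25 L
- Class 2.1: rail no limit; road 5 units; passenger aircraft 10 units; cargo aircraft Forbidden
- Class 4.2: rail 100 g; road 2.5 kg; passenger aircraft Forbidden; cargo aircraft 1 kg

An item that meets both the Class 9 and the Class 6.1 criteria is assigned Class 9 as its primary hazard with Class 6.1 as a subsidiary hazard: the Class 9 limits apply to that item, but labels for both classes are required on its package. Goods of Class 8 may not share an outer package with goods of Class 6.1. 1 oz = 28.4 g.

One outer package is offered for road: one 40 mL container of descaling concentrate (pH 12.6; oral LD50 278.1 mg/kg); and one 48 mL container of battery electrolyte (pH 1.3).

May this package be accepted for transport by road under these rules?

Yes

pH 12.6 meets the Class 8 criterion (Corrosive), so the descaling concentrate is Class 8.
The battery electrolyte has pH 1.3, which is ≤ 2.5, so it is Class 8 (Corrosive).
Class 8 net quantity: 40 mL + 48 mL = 88 mL.
That is within the Class 8 road limit of 100 mL.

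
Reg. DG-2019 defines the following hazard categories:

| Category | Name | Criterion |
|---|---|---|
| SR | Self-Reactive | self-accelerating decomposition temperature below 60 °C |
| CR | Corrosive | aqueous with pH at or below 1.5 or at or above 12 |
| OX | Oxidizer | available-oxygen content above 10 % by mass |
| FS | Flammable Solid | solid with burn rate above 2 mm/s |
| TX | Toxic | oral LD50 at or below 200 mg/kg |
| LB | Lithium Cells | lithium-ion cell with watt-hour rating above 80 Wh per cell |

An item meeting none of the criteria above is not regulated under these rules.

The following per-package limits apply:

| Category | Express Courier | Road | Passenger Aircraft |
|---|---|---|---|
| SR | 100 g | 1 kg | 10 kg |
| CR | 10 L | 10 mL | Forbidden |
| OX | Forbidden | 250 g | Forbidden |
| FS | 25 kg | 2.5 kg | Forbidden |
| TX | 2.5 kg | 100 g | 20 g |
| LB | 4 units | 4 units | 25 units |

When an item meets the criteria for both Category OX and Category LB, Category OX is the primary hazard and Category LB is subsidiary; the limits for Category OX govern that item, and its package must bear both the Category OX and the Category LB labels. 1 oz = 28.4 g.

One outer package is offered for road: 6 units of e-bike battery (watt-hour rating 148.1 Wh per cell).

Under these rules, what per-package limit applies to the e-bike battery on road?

4 units

With watt-hour rating 148.1 Wh per cell (> 80 Wh per cell), the e-bike battery falls in Category LB.
The road limit for Category LB is 4 units.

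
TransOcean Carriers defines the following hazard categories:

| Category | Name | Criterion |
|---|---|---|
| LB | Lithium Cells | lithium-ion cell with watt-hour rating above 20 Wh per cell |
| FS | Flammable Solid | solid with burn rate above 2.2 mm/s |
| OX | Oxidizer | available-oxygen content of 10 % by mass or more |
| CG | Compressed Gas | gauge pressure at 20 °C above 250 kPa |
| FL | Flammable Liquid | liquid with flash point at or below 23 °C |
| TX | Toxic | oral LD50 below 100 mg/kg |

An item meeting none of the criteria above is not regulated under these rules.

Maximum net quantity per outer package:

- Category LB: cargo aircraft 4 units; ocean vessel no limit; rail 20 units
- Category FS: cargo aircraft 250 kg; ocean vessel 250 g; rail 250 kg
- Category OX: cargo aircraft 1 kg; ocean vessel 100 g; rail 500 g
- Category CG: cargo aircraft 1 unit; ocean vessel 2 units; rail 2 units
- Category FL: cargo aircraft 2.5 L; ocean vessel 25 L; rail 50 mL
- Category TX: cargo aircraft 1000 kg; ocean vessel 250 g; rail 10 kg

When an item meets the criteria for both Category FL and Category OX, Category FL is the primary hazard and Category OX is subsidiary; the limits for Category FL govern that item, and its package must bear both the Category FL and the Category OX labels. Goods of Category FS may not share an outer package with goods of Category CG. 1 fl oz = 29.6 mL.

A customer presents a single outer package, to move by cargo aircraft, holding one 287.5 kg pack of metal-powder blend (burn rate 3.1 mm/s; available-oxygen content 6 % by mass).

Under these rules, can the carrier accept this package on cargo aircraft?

No

With burn rate 3.1 mm/s (> 2.2 mm/s), the metal-powder blend falls in Category FS.
Category FS quantity: 287.5 kg.
287.5 kg > 250 kg (cargo aircraft limit, Category FS) — over the limit.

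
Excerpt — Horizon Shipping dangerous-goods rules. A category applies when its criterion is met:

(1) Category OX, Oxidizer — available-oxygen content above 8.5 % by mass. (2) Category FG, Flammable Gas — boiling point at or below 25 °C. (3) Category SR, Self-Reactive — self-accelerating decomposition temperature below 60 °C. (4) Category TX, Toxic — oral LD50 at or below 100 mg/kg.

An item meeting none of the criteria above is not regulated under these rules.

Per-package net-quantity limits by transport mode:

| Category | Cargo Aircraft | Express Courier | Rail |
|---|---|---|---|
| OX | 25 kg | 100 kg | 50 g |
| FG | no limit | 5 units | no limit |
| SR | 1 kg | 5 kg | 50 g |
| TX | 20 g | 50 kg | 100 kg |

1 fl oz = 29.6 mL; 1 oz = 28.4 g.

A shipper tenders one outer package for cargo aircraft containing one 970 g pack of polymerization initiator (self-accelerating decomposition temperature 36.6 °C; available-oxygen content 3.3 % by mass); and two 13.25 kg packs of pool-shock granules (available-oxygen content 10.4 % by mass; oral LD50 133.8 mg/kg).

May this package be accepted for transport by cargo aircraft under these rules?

The polymerization initiator has self-accelerating decomposition temperature 36.6 °C, which is < 60 °C, so it is Category SR (Self-Reactive).
Available-oxygen content 10.4 % by mass meets the Category OX criterion (Oxidizer), so the pool-shock granules are Category OX.
Category OX quantity: two 13.25 kg packs = 26.5 kg.
26.5 kg exceeds the cargo aircraft limit of 25 kg for Category OX.
Category SR quantity: 970 g.
970 g ≤ 1 kg (cargo aircraft limit, Category SR) — within limit.

No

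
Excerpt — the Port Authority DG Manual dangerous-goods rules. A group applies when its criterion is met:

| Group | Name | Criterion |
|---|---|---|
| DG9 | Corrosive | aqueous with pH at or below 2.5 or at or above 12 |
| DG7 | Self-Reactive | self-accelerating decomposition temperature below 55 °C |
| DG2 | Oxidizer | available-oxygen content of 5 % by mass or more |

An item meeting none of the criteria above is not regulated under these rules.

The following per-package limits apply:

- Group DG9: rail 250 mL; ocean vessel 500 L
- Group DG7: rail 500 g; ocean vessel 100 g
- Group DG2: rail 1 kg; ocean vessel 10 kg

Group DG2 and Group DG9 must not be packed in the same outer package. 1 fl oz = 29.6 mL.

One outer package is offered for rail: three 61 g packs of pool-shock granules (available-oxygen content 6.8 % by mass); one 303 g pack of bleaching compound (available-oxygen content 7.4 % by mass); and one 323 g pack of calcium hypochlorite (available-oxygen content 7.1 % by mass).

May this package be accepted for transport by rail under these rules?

Pool-shock granules: available-oxygen content 6.8 % by mass ≥ 5 % by mass → Group DG2 (Oxidizer).
The bleaching compound has available-oxygen content 7.4 % by mass, which is ≥ 5 % by mass, so it is Group DG2 (Oxidizer).
With available-oxygen content 7.1 % by mass (≥ 5 % by mass), the calcium hypochlorite falls in Group DG2.
Group DG2 net quantity: (three 61 g packs = 183 g) + 303 g + 323 g = 809 g.
That is within the Group DG2 rail limit of 1 kg.

Yes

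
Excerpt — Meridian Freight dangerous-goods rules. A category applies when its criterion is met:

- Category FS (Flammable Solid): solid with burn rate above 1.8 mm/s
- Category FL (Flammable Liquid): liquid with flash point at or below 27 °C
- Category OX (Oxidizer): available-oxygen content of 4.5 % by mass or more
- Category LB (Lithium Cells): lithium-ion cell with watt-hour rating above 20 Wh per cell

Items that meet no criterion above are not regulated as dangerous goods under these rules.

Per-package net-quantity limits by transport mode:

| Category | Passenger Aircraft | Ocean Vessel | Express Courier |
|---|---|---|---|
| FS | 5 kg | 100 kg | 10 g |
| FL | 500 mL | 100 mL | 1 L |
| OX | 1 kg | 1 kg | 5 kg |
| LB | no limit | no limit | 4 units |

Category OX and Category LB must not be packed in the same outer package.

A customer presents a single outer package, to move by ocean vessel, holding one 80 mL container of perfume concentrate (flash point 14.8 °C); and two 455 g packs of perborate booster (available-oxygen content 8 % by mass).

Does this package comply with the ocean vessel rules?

The perfume concentrate has flash point 14.8 °C, which is ≤ 27 °C, so it is Category FL (Flammable Liquid).
The perborate booster has available-oxygen content 8 % by mass, which is ≥ 4.5 % by mass, so it is Category OX (Oxidizer).
Category FL quantity: 80 mL.
80 mL ≤ 100 mL (ocean vessel limit, Category FL) — within limit.
Category OX quantity: two 455 g packs = 910 g.
910 g is within the ocean vessel limit of 1 kg for Category OX.
The segregation rule (Category OX with Category LB) does not apply to Category FL with Category OX.
Every hazard category is within its ocean vessel limit and no segregation rule is violated.

Yes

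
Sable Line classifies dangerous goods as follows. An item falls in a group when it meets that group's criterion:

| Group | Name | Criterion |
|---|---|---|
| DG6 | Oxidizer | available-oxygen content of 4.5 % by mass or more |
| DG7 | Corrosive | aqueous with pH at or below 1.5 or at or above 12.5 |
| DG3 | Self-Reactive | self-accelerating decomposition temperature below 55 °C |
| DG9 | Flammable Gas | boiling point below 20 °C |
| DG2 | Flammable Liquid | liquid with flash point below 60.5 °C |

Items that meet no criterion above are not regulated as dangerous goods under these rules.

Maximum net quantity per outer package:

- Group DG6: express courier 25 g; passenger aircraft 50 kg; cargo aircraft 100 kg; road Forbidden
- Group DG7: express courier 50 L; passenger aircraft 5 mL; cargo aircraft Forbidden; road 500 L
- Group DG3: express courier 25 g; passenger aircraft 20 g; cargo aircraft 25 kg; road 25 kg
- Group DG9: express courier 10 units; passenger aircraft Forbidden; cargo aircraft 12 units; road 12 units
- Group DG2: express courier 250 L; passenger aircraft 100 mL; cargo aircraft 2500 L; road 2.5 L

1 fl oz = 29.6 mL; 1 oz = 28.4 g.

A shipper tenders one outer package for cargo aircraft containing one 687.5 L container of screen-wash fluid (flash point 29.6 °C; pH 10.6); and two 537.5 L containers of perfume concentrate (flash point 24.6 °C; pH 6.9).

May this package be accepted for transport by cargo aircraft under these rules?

With flash point 29.6 °C (< 60.5 °C), the screen-wash fluid falls in Group DG2.
Perfume concentrate: flash point 24.6 °C < 60.5 °C → Group DG2 (Flammable Liquid).
Total Group DG2: 687.5 L + (two 537.5 L containers = 1075 L) = 1762.5 L.
1762.5 L is within the cargo aircraft limit of 2500 L for Group DG2.

Yes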